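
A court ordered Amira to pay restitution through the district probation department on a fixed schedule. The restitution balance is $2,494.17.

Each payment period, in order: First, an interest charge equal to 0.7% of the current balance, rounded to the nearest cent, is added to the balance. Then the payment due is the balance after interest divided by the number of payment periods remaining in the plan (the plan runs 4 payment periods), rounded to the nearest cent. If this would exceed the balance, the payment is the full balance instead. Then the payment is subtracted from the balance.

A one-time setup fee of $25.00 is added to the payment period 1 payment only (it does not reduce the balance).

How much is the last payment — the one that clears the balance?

Payment period 1: opening $2,494.17; interest $17.46 → $2,511.63; payment $627.91 (+ $25.00 fee); balance $1,883.72
Payment period 2: opening $1,883.72; interest $13.19 → $1,896.91; payment $632.30; balance $1,264.61
Payment period 3: opening $1,264.61; interest $8.85 → $1,273.46; payment $636.73; balance $636.73
Payment period 4: opening $636.73; interest $4.46 → $641.19; payment $641.19; balance $0.00

$641.19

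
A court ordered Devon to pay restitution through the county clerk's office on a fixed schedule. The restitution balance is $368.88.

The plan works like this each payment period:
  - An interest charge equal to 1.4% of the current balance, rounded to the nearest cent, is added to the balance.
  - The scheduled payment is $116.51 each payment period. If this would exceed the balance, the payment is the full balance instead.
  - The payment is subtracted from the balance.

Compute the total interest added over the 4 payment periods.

$11.21

Payment period 1: $368.88 +$5.16 interest = $374.04; pay $116.51 → $257.53
Payment period 2: $257.53 +$3.61 interest = $261.14; pay $116.51 → $144.63
Payment period 3: $144.63 +$2.02 interest = $146.65; pay $116.51 → $30.14
Payment period 4: $30.14 +$0.42 interest = $30.56; pay $30.56 → $0.00
Total interest: $5.16 + $3.61 + $2.02 + $0.42 = $11.21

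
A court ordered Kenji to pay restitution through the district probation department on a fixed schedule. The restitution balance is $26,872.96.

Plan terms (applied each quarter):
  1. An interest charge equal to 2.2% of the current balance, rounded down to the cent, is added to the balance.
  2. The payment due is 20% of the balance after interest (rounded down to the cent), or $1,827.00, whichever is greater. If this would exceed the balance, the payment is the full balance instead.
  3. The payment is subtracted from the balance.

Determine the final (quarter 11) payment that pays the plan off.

Quarter 1: $26,872.96 +$591.20 interest = $27,464.16; pay $5,492.83 → $21,971.33
Quarter 2: $21,971.33 +$483.36 interest = $22,454.69; pay $4,490.93 → $17,963.76
Quarter 3: $17,963.76 +$395.20 interest = $18,358.96; pay $3,671.79 → $14,687.17
Quarter 4: $14,687.17 +$323.11 interest = $15,010.28; pay $3,002.05 → $12,008.23
Quarter 5: $12,008.23 +$264.18 interest = $12,272.41; pay $2,454.48 → $9,817.93
Quarter 6: $9,817.93 +$215.99 interest = $10,033.92; pay $2,006.78 → $8,027.14
Quarter 7: $8,027.14 +$176.59 interest = $8,203.73; pay $1,827.00 → $6,376.73
Quarter 8: $6,376.73 +$140.28 interest = $6,517.01; pay $1,827.00 → $4,690.01
Quarter 9: $4,690.01 +$103.18 interest = $4,793.19; pay $1,827.00 → $2,966.19
Quarter 10: $2,966.19 +$65.25 interest = $3,031.44; pay $1,827.00 → $1,204.44
Quarter 11: $1,204.44 +$26.49 interest = $1,230.93; pay $1,230.93 → $0.00

$1,230.93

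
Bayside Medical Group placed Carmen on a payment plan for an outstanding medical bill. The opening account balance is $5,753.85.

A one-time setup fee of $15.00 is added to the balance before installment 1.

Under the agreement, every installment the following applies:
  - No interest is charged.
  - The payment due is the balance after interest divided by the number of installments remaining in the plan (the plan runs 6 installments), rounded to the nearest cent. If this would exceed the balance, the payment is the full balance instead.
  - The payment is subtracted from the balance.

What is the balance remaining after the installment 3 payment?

Installment 1: opening $5,768.85; payment $961.48; balance $4,807.37
Installment 2: opening $4,807.37; payment $961.47; balance $3,845.90
Installment 3: opening $3,845.90; payment $961.48; balance $2,884.42

$2,884.42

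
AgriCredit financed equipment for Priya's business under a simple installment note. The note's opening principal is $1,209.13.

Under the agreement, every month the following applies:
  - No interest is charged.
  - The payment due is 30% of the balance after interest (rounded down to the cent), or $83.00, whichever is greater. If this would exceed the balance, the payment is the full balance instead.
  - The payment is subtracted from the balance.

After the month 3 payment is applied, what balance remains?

$414.74

# | Opening | Payment | End bal
1 | $1,209.13 | $362.73 | $846.40
2 | $846.40 | $253.92 | $592.48
3 | $592.48 | $177.74 | $414.74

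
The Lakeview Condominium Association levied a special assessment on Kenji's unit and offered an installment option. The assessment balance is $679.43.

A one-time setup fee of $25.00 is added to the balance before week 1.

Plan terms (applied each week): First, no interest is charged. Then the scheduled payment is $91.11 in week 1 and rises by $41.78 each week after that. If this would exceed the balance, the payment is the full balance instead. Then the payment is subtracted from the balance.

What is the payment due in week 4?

$216.45

Week 1: opening $704.43; payment $91.11; balance $613.32
Week 2: opening $613.32; payment $132.89; balance $480.43
Week 3: opening $480.43; payment $174.67; balance $305.76
Week 4: opening $305.76; payment $216.45; balance $89.31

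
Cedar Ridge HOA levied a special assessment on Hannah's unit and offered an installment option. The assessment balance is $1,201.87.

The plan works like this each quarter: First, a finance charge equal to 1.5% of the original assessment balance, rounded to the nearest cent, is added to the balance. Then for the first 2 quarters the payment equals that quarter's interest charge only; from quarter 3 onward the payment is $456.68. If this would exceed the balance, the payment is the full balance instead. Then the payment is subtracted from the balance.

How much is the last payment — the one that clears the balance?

$342.60

Quarter 1: opening $1,201.87; interest $18.03 → $1,219.90; payment $18.03; balance $1,201.87
Quarter 2: opening $1,201.87; interest $18.03 → $1,219.90; payment $18.03; balance $1,201.87
Quarter 3: opening $1,201.87; interest $18.03 → $1,219.90; payment $456.68; balance $763.22
Quarter 4: opening $763.22; interest $18.03 → $781.25; payment $456.68; balance $324.57
Quarter 5: opening $324.57; interest $18.03 → $342.60; payment $342.60; balance $0.00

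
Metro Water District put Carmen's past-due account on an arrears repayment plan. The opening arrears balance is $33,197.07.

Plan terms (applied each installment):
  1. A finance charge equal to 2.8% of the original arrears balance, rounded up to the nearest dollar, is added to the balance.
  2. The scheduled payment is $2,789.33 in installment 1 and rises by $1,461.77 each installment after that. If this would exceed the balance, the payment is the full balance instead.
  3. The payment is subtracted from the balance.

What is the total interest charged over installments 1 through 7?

$6,510.00

Installment 1: $33,197.07 +$930.00 interest = $34,127.07; pay $2,789.33 → $31,337.74
Installment 2: $31,337.74 +$930.00 interest = $32,267.74; pay $4,251.10 → $28,016.64
Installment 3: $28,016.64 +$930.00 interest = $28,946.64; pay $5,712.87 → $23,233.77
Installment 4: $23,233.77 +$930.00 interest = $24,163.77; pay $7,174.64 → $16,989.13
Installment 5: $16,989.13 +$930.00 interest = $17,919.13; pay $8,636.41 → $9,282.72
Installment 6: $9,282.72 +$930.00 interest = $10,212.72; pay $10,098.18 → $114.54
Installment 7: $114.54 +$930.00 interest = $1,044.54; pay $1,044.54 → $0.00
Total interest: $930.00 + $930.00 + $930.00 + $930.00 + $930.00 + $930.00 + $930.00 = $6,510.00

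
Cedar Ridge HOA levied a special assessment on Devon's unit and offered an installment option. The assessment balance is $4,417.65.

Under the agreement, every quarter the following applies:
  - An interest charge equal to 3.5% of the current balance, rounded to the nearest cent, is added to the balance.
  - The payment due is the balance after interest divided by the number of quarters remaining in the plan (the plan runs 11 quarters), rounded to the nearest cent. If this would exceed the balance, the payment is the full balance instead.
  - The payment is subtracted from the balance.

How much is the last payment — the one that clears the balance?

Quarter 1: opening $4,417.65; interest $154.62 → $4,572.27; payment $415.66; balance $4,156.61
Quarter 2: opening $4,156.61; interest $145.48 → $4,302.09; payment $430.21; balance $3,871.88
Quarter 3: opening $3,871.88; interest $135.52 → $4,007.40; payment $445.27; balance $3,562.13
Quarter 4: opening $3,562.13; interest $124.67 → $3,686.80; payment $460.85; balance $3,225.95
Quarter 5: opening $3,225.95; interest $112.91 → $3,338.86; payment $476.98; balance $2,861.88
Quarter 6: opening $2,861.88; interest $100.17 → $2,962.05; payment $493.68; balance $2,468.37
Quarter 7: opening $2,468.37; interest $86.39 → $2,554.76; payment $510.95; balance $2,043.81
Quarter 8: opening $2,043.81; interest $71.53 → $2,115.34; payment $528.84; balance $1,586.50
Quarter 9: opening $1,586.50; interest $55.53 → $1,642.03; payment $547.34; balance $1,094.69
Quarter 10: opening $1,094.69; interest $38.31 → $1,133.00; payment $566.50; balance $566.50
Quarter 11: opening $566.50; interest $19.83 → $586.33; payment $586.33; balance $0.00

$586.33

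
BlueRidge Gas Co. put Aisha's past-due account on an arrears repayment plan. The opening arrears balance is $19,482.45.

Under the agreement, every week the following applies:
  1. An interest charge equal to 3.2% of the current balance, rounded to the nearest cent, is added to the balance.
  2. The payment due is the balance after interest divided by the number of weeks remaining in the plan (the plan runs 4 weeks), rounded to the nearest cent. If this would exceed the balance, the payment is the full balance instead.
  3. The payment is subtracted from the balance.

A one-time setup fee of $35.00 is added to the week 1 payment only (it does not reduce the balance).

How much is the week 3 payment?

Week 1: opening $19,482.45; interest $623.44 → $20,105.89; payment $5,026.47 (+ $35.00 fee); balance $15,079.42
Week 2: opening $15,079.42; interest $482.54 → $15,561.96; payment $5,187.32; balance $10,374.64
Week 3: opening $10,374.64; interest $331.99 → $10,706.63; payment $5,353.32; balance $5,353.31

$5,353.32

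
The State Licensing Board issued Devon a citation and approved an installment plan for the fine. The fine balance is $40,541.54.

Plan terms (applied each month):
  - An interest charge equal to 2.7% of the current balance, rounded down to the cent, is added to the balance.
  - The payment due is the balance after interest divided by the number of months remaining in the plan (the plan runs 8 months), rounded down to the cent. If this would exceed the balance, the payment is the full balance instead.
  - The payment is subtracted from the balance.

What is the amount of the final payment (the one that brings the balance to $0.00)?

# | Opening | Interest | Payment | End bal
1 | $40,541.54 | $1,094.62 | $5,204.52 | $36,431.64
2 | $36,431.64 | $983.65 | $5,345.04 | $32,070.25
3 | $32,070.25 | $865.89 | $5,489.35 | $27,446.79
4 | $27,446.79 | $741.06 | $5,637.57 | $22,550.28
5 | $22,550.28 | $608.85 | $5,789.78 | $17,369.35
6 | $17,369.35 | $468.97 | $5,946.10 | $11,892.22
7 | $11,892.22 | $321.08 | $6,106.65 | $6,106.65
8 | $6,106.65 | $164.87 | $6,271.52 | $0.00

$6,271.52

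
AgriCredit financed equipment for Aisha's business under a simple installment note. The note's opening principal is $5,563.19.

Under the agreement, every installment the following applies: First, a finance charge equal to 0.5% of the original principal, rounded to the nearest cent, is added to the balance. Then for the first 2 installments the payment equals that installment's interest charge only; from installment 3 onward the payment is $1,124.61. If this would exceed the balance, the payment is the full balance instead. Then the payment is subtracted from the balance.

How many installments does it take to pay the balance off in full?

Installment 1: $5,563.19 +$27.82 interest = $5,591.01; pay $27.82 → $5,563.19
Installment 2: $5,563.19 +$27.82 interest = $5,591.01; pay $27.82 → $5,563.19
Installment 3: $5,563.19 +$27.82 interest = $5,591.01; pay $1,124.61 → $4,466.40
Installment 4: $4,466.40 +$27.82 interest = $4,494.22; pay $1,124.61 → $3,369.61
Installment 5: $3,369.61 +$27.82 interest = $3,397.43; pay $1,124.61 → $2,272.82
Installment 6: $2,272.82 +$27.82 interest = $2,300.64; pay $1,124.61 → $1,176.03
Installment 7: $1,176.03 +$27.82 interest = $1,203.85; pay $1,124.61 → $79.24
Installment 8: $79.24 +$27.82 interest = $107.06; pay $107.06 → $0.00
Balance reaches $0.00 in installment 8.

8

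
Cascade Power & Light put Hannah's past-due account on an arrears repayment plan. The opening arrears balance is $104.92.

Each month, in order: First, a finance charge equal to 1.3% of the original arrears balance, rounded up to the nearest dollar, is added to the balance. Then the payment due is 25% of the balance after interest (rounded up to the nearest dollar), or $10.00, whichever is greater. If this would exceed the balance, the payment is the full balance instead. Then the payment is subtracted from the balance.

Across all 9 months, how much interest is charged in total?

Month 1: $104.92 +$2.00 interest = $106.92; pay $27.00 → $79.92
Month 2: $79.92 +$2.00 interest = $81.92; pay $21.00 → $60.92
Month 3: $60.92 +$2.00 interest = $62.92; pay $16.00 → $46.92
Month 4: $46.92 +$2.00 interest = $48.92; pay $13.00 → $35.92
Month 5: $35.92 +$2.00 interest = $37.92; pay $10.00 → $27.92
Month 6: $27.92 +$2.00 interest = $29.92; pay $10.00 → $19.92
Month 7: $19.92 +$2.00 interest = $21.92; pay $10.00 → $11.92
Month 8: $11.92 +$2.00 interest = $13.92; pay $10.00 → $3.92
Month 9: $3.92 +$2.00 interest = $5.92; pay $5.92 → $0.00
Total interest: $2.00 + $2.00 + $2.00 + $2.00 + $2.00 + $2.00 + $2.00 + $2.00 + $2.00 = $18.00

$18.00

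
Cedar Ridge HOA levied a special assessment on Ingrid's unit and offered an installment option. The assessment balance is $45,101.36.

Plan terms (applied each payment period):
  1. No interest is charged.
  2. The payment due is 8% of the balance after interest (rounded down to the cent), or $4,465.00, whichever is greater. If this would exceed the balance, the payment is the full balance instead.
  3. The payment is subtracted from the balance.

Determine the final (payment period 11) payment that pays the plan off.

$451.36

Payment period 1: $45,101.36 − $4,465.00 → $40,636.36
Payment period 2: $40,636.36 − $4,465.00 → $36,171.36
Payment period 3: $36,171.36 − $4,465.00 → $31,706.36
Payment period 4: $31,706.36 − $4,465.00 → $27,241.36
Payment period 5: $27,241.36 − $4,465.00 → $22,776.36
Payment period 6: $22,776.36 − $4,465.00 → $18,311.36
Payment period 7: $18,311.36 − $4,465.00 → $13,846.36
Payment period 8: $13,846.36 − $4,465.00 → $9,381.36
Payment period 9: $9,381.36 − $4,465.00 → $4,916.36
Payment period 10: $4,916.36 − $4,465.00 → $451.36
Payment period 11: $451.36 − $451.36 → $0.00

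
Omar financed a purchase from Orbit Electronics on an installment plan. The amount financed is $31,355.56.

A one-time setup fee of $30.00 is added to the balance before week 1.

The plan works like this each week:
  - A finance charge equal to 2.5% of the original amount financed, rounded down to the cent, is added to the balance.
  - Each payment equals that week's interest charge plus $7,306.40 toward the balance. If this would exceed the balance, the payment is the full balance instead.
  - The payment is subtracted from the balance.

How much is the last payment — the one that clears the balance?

$2,943.84

Week 1: $31,385.56 +$783.88 interest = $32,169.44; pay $8,090.28 → $24,079.16
Week 2: $24,079.16 +$783.88 interest = $24,863.04; pay $8,090.28 → $16,772.76
Week 3: $16,772.76 +$783.88 interest = $17,556.64; pay $8,090.28 → $9,466.36
Week 4: $9,466.36 +$783.88 interest = $10,250.24; pay $8,090.28 → $2,159.96
Week 5: $2,159.96 +$783.88 interest = $2,943.84; pay $2,943.84 → $0.00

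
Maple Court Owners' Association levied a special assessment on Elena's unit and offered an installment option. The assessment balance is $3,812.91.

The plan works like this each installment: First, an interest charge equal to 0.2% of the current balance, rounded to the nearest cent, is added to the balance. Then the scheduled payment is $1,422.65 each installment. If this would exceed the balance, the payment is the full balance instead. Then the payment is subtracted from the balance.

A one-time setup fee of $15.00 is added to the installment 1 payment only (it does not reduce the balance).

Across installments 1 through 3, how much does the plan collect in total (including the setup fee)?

$3,842.30

Installment 1: opening $3,812.91; interest $7.63 → $3,820.54; payment $1,422.65 (+ $15.00 fee); balance $2,397.89
Installment 2: opening $2,397.89; interest $4.80 → $2,402.69; payment $1,422.65; balance $980.04
Installment 3: opening $980.04; interest $1.96 → $982.00; payment $982.00; balance $0.00
Total paid: $3,842.30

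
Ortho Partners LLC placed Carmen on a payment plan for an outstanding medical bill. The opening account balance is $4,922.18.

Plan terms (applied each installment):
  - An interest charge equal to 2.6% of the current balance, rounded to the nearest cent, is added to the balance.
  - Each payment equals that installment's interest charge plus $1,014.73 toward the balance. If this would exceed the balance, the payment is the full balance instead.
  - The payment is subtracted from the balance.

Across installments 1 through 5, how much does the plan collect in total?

$5,298.23

# | Opening | Interest | Payment | End bal
1 | $4,922.18 | $127.98 | $1,142.71 | $3,907.45
2 | $3,907.45 | $101.59 | $1,116.32 | $2,892.72
3 | $2,892.72 | $75.21 | $1,089.94 | $1,877.99
4 | $1,877.99 | $48.83 | $1,063.56 | $863.26
5 | $863.26 | $22.44 | $885.70 | $0.00
Total paid: $5,298.23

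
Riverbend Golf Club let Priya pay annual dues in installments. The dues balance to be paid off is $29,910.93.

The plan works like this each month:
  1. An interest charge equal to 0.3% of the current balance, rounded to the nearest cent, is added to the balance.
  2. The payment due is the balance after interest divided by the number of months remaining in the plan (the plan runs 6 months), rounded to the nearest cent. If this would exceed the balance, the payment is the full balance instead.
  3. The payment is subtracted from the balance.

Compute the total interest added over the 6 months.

$315.63

Month 1: opening $29,910.93; interest $89.73 → $30,000.66; payment $5,000.11; balance $25,000.55
Month 2: opening $25,000.55; interest $75.00 → $25,075.55; payment $5,015.11; balance $20,060.44
Month 3: opening $20,060.44; interest $60.18 → $20,120.62; payment $5,030.16; balance $15,090.46
Month 4: opening $15,090.46; interest $45.27 → $15,135.73; payment $5,045.24; balance $10,090.49
Month 5: opening $10,090.49; interest $30.27 → $10,120.76; payment $5,060.38; balance $5,060.38
Month 6: opening $5,060.38; interest $15.18 → $5,075.56; payment $5,075.56; balance $0.00
Total interest: $89.73 + $75.00 + $60.18 + $45.27 + $30.27 + $15.18 = $315.63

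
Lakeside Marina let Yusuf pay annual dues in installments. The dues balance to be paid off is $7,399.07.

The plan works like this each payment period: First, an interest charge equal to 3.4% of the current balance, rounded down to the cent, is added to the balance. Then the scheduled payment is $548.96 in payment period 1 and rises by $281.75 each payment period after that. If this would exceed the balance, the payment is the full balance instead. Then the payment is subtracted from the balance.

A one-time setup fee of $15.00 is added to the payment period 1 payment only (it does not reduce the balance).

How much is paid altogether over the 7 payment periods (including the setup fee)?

$8,603.30

Payment period 1: $7,399.07 +$251.56 interest = $7,650.63; pay $548.96 (+ $15.00 fee) → $7,101.67
Payment period 2: $7,101.67 +$241.45 interest = $7,343.12; pay $830.71 → $6,512.41
Payment period 3: $6,512.41 +$221.42 interest = $6,733.83; pay $1,112.46 → $5,621.37
Payment period 4: $5,621.37 +$191.12 interest = $5,812.49; pay $1,394.21 → $4,418.28
Payment period 5: $4,418.28 +$150.22 interest = $4,568.50; pay $1,675.96 → $2,892.54
Payment period 6: $2,892.54 +$98.34 interest = $2,990.88; pay $1,957.71 → $1,033.17
Payment period 7: $1,033.17 +$35.12 interest = $1,068.29; pay $1,068.29 → $0.00
Total paid: $8,603.30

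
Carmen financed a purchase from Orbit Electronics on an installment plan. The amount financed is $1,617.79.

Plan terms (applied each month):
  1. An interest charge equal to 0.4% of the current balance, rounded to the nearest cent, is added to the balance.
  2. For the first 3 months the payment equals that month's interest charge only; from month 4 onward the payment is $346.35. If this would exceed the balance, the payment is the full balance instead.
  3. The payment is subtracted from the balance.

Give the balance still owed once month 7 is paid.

Month 1: $1,617.79 +$6.47 interest = $1,624.26; pay $6.47 → $1,617.79
Month 2: $1,617.79 +$6.47 interest = $1,624.26; pay $6.47 → $1,617.79
Month 3: $1,617.79 +$6.47 interest = $1,624.26; pay $6.47 → $1,617.79
Month 4: $1,617.79 +$6.47 interest = $1,624.26; pay $346.35 → $1,277.91
Month 5: $1,277.91 +$5.11 interest = $1,283.02; pay $346.35 → $936.67
Month 6: $936.67 +$3.75 interest = $940.42; pay $346.35 → $594.07
Month 7: $594.07 +$2.38 interest = $596.45; pay $346.35 → $250.10

$250.10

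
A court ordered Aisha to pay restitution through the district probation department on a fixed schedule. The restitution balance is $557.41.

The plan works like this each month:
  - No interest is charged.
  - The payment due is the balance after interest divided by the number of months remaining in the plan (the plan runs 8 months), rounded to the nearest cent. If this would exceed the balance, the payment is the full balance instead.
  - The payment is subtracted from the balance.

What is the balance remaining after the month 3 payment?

Month 1: $557.41 − $69.68 → $487.73
Month 2: $487.73 − $69.68 → $418.05
Month 3: $418.05 − $69.68 → $348.37

$348.37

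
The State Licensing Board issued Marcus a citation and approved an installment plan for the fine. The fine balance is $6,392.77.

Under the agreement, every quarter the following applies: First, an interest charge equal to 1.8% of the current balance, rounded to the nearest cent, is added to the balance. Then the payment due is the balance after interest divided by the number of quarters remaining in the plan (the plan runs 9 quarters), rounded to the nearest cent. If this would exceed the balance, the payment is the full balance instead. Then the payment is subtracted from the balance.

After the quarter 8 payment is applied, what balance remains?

# | Opening | Interest | Payment | End bal
1 | $6,392.77 | $115.07 | $723.09 | $5,784.75
2 | $5,784.75 | $104.13 | $736.11 | $5,152.77
3 | $5,152.77 | $92.75 | $749.36 | $4,496.16
4 | $4,496.16 | $80.93 | $762.85 | $3,814.24
5 | $3,814.24 | $68.66 | $776.58 | $3,106.32
6 | $3,106.32 | $55.91 | $790.56 | $2,371.67
7 | $2,371.67 | $42.69 | $804.79 | $1,609.57
8 | $1,609.57 | $28.97 | $819.27 | $819.27

$819.27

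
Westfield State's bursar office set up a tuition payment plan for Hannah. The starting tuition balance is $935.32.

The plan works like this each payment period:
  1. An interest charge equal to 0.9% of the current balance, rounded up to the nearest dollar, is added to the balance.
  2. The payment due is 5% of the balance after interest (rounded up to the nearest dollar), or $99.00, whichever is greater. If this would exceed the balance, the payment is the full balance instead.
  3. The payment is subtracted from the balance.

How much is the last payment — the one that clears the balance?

Payment period 1: $935.32 +$9.00 interest = $944.32; pay $99.00 → $845.32
Payment period 2: $845.32 +$8.00 interest = $853.32; pay $99.00 → $754.32
Payment period 3: $754.32 +$7.00 interest = $761.32; pay $99.00 → $662.32
Payment period 4: $662.32 +$6.00 interest = $668.32; pay $99.00 → $569.32
Payment period 5: $569.32 +$6.00 interest = $575.32; pay $99.00 → $476.32
Payment period 6: $476.32 +$5.00 interest = $481.32; pay $99.00 → $382.32
Payment period 7: $382.32 +$4.00 interest = $386.32; pay $99.00 → $287.32
Payment period 8: $287.32 +$3.00 interest = $290.32; pay $99.00 → $191.32
Payment period 9: $191.32 +$2.00 interest = $193.32; pay $99.00 → $94.32
Payment period 10: $94.32 +$1.00 interest = $95.32; pay $95.32 → $0.00

$95.32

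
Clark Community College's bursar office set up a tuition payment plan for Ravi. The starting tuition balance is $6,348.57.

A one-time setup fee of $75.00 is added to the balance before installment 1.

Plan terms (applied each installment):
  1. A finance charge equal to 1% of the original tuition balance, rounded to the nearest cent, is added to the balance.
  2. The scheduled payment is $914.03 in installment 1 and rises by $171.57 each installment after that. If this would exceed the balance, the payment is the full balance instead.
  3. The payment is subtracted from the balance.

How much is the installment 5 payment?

$1,600.31

Installment 1: opening $6,423.57; interest $63.49 → $6,487.06; payment $914.03; balance $5,573.03
Installment 2: opening $5,573.03; interest $63.49 → $5,636.52; payment $1,085.60; balance $4,550.92
Installment 3: opening $4,550.92; interest $63.49 → $4,614.41; payment $1,257.17; balance $3,357.24
Installment 4: opening $3,357.24; interest $63.49 → $3,420.73; payment $1,428.74; balance $1,991.99
Installment 5: opening $1,991.99; interest $63.49 → $2,055.48; payment $1,600.31; balance $455.17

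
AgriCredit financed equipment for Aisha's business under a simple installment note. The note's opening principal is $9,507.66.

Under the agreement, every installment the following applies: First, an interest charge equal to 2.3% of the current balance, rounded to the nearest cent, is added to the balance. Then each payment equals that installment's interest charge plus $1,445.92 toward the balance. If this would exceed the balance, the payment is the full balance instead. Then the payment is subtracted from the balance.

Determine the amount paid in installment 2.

$1,631.34

# | Opening | Interest | Payment | End bal
1 | $9,507.66 | $218.68 | $1,664.60 | $8,061.74
2 | $8,061.74 | $185.42 | $1,631.34 | $6,615.82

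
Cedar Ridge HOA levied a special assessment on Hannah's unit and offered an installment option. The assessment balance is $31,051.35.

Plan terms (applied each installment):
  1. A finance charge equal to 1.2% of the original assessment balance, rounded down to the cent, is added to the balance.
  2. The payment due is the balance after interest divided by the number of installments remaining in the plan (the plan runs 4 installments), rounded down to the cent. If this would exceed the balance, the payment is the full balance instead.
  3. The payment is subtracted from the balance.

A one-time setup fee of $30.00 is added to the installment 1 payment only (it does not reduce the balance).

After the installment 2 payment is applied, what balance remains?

Installment 1: opening $31,051.35; interest $372.61 → $31,423.96; payment $7,855.99 (+ $30.00 fee); balance $23,567.97
Installment 2: opening $23,567.97; interest $372.61 → $23,940.58; payment $7,980.19; balance $15,960.39

$15,960.39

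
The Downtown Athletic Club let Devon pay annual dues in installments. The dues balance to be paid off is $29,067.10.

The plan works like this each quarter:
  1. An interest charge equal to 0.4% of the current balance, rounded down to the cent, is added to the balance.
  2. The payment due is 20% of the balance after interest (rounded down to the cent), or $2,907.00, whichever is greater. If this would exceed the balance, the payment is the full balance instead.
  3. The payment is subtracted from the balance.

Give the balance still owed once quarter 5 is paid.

Quarter 1: opening $29,067.10; interest $116.26 → $29,183.36; payment $5,836.67; balance $23,346.69
Quarter 2: opening $23,346.69; interest $93.38 → $23,440.07; payment $4,688.01; balance $18,752.06
Quarter 3: opening $18,752.06; interest $75.00 → $18,827.06; payment $3,765.41; balance $15,061.65
Quarter 4: opening $15,061.65; interest $60.24 → $15,121.89; payment $3,024.37; balance $12,097.52
Quarter 5: opening $12,097.52; interest $48.39 → $12,145.91; payment $2,907.00; balance $9,238.91

$9,238.91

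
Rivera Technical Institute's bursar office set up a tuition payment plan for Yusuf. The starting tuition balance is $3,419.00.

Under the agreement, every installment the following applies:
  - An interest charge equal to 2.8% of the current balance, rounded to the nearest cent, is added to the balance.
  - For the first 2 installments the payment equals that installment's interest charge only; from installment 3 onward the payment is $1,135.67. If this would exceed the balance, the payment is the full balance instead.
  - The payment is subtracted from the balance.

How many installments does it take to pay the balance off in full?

6

Installment 1: opening $3,419.00; interest $95.73 → $3,514.73; payment $95.73; balance $3,419.00
Installment 2: opening $3,419.00; interest $95.73 → $3,514.73; payment $95.73; balance $3,419.00
Installment 3: opening $3,419.00; interest $95.73 → $3,514.73; payment $1,135.67; balance $2,379.06
Installment 4: opening $2,379.06; interest $66.61 → $2,445.67; payment $1,135.67; balance $1,310.00
Installment 5: opening $1,310.00; interest $36.68 → $1,346.68; payment $1,135.67; balance $211.01
Installment 6: opening $211.01; interest $5.91 → $216.92; payment $216.92; balance $0.00
Balance reaches $0.00 in installment 6.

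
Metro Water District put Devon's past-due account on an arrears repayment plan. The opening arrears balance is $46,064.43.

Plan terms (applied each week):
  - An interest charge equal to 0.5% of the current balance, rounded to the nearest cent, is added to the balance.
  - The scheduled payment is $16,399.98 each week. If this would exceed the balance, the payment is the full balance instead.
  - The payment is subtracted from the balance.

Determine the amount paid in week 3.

# | Opening | Interest | Payment | End bal
1 | $46,064.43 | $230.32 | $16,399.98 | $29,894.77
2 | $29,894.77 | $149.47 | $16,399.98 | $13,644.26
3 | $13,644.26 | $68.22 | $13,712.48 | $0.00

$13,712.48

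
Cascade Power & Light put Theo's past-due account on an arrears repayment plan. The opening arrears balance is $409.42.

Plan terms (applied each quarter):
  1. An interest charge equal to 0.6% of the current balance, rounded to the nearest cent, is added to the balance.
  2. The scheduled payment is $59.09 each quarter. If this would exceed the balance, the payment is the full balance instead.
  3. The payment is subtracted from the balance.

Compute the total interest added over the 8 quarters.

$10.03

Quarter 1: opening $409.42; interest $2.46 → $411.88; payment $59.09; balance $352.79
Quarter 2: opening $352.79; interest $2.12 → $354.91; payment $59.09; balance $295.82
Quarter 3: opening $295.82; interest $1.77 → $297.59; payment $59.09; balance $238.50
Quarter 4: opening $238.50; interest $1.43 → $239.93; payment $59.09; balance $180.84
Quarter 5: opening $180.84; interest $1.09 → $181.93; payment $59.09; balance $122.84
Quarter 6: opening $122.84; interest $0.74 → $123.58; payment $59.09; balance $64.49
Quarter 7: opening $64.49; interest $0.39 → $64.88; payment $59.09; balance $5.79
Quarter 8: opening $5.79; interest $0.03 → $5.82; payment $5.82; balance $0.00
Total interest: $2.46 + $2.12 + $1.77 + $1.43 + $1.09 + $0.74 + $0.39 + $0.03 = $10.03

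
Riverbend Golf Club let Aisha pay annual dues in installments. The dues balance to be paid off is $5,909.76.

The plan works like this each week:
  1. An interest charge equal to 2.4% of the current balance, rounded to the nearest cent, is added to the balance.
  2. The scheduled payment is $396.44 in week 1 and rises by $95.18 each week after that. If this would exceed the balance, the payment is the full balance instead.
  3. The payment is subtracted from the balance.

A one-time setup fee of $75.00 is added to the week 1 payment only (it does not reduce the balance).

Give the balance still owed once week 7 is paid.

$1,913.25

Week 1: $5,909.76 +$141.83 interest = $6,051.59; pay $396.44 (+ $75.00 fee) → $5,655.15
Week 2: $5,655.15 +$135.72 interest = $5,790.87; pay $491.62 → $5,299.25
Week 3: $5,299.25 +$127.18 interest = $5,426.43; pay $586.80 → $4,839.63
Week 4: $4,839.63 +$116.15 interest = $4,955.78; pay $681.98 → $4,273.80
Week 5: $4,273.80 +$102.57 interest = $4,376.37; pay $777.16 → $3,599.21
Week 6: $3,599.21 +$86.38 interest = $3,685.59; pay $872.34 → $2,813.25
Week 7: $2,813.25 +$67.52 interest = $2,880.77; pay $967.52 → $1,913.25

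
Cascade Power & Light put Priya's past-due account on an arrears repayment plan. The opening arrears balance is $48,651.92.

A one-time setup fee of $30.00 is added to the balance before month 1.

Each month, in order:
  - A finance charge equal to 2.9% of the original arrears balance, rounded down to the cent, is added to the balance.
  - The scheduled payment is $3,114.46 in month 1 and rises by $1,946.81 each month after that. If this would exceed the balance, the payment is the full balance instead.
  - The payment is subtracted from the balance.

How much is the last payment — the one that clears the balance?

Month 1: opening $48,681.92; interest $1,410.90 → $50,092.82; payment $3,114.46; balance $46,978.36
Month 2: opening $46,978.36; interest $1,410.90 → $48,389.26; payment $5,061.27; balance $43,327.99
Month 3: opening $43,327.99; interest $1,410.90 → $44,738.89; payment $7,008.08; balance $37,730.81
Month 4: opening $37,730.81; interest $1,410.90 → $39,141.71; payment $8,954.89; balance $30,186.82
Month 5: opening $30,186.82; interest $1,410.90 → $31,597.72; payment $10,901.70; balance $20,696.02
Month 6: opening $20,696.02; interest $1,410.90 → $22,106.92; payment $12,848.51; balance $9,258.41
Month 7: opening $9,258.41; interest $1,410.90 → $10,669.31; payment $10,669.31; balance $0.00

$10,669.31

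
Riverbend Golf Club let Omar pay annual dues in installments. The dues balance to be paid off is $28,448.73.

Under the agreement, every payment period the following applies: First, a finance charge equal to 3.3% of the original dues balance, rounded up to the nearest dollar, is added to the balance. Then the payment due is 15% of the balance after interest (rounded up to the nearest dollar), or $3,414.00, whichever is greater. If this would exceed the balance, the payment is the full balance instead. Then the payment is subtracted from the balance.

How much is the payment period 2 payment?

Payment period 1: $28,448.73 +$939.00 interest = $29,387.73; pay $4,409.00 → $24,978.73
Payment period 2: $24,978.73 +$939.00 interest = $25,917.73; pay $3,888.00 → $22,029.73

$3,888.00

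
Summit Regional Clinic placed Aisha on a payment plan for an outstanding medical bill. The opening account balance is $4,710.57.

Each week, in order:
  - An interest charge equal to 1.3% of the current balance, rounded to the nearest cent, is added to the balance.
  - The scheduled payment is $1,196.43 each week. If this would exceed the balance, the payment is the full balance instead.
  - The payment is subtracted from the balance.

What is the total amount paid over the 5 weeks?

$4,867.26

Week 1: opening $4,710.57; interest $61.24 → $4,771.81; payment $1,196.43; balance $3,575.38
Week 2: opening $3,575.38; interest $46.48 → $3,621.86; payment $1,196.43; balance $2,425.43
Week 3: opening $2,425.43; interest $31.53 → $2,456.96; payment $1,196.43; balance $1,260.53
Week 4: opening $1,260.53; interest $16.39 → $1,276.92; payment $1,196.43; balance $80.49
Week 5: opening $80.49; interest $1.05 → $81.54; payment $81.54; balance $0.00
Total paid: $4,867.26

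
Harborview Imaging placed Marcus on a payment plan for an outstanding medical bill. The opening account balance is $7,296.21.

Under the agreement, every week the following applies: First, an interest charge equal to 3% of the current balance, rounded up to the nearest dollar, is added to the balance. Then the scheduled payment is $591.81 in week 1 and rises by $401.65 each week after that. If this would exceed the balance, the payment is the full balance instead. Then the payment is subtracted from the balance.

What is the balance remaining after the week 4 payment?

$3,279.07

Week 1: $7,296.21 +$219.00 interest = $7,515.21; pay $591.81 → $6,923.40
Week 2: $6,923.40 +$208.00 interest = $7,131.40; pay $993.46 → $6,137.94
Week 3: $6,137.94 +$185.00 interest = $6,322.94; pay $1,395.11 → $4,927.83
Week 4: $4,927.83 +$148.00 interest = $5,075.83; pay $1,796.76 → $3,279.07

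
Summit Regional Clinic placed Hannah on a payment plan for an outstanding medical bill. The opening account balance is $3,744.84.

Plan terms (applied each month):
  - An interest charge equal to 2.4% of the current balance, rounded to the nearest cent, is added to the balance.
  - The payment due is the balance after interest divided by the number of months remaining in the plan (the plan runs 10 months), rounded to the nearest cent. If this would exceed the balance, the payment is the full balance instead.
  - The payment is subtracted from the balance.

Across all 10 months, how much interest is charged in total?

$531.68

# | Opening | Interest | Payment | End bal
1 | $3,744.84 | $89.88 | $383.47 | $3,451.25
2 | $3,451.25 | $82.83 | $392.68 | $3,141.40
3 | $3,141.40 | $75.39 | $402.10 | $2,814.69
4 | $2,814.69 | $67.55 | $411.75 | $2,470.49
5 | $2,470.49 | $59.29 | $421.63 | $2,108.15
6 | $2,108.15 | $50.60 | $431.75 | $1,727.00
7 | $1,727.00 | $41.45 | $442.11 | $1,326.34
8 | $1,326.34 | $31.83 | $452.72 | $905.45
9 | $905.45 | $21.73 | $463.59 | $463.59
10 | $463.59 | $11.13 | $474.72 | $0.00
Total interest: $89.88 + $82.83 + $75.39 + $67.55 + $59.29 + $50.60 + $41.45 + $31.83 + $21.73 + $11.13 = $531.68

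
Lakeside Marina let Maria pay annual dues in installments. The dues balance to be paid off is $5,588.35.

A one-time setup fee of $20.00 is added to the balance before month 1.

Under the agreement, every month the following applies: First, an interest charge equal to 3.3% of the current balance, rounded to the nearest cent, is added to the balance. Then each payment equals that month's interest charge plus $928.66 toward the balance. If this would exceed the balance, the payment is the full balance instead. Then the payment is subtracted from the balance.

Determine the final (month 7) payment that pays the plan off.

Month 1: opening $5,608.35; interest $185.08 → $5,793.43; payment $1,113.74; balance $4,679.69
Month 2: opening $4,679.69; interest $154.43 → $4,834.12; payment $1,083.09; balance $3,751.03
Month 3: opening $3,751.03; interest $123.78 → $3,874.81; payment $1,052.44; balance $2,822.37
Month 4: opening $2,822.37; interest $93.14 → $2,915.51; payment $1,021.80; balance $1,893.71
Month 5: opening $1,893.71; interest $62.49 → $1,956.20; payment $991.15; balance $965.05
Month 6: opening $965.05; interest $31.85 → $996.90; payment $960.51; balance $36.39
Month 7: opening $36.39; interest $1.20 → $37.59; payment $37.59; balance $0.00

$37.59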